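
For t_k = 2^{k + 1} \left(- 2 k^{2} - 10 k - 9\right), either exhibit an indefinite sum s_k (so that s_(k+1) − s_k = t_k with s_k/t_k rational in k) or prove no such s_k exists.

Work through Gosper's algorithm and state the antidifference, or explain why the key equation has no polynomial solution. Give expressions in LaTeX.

t_(k+1)/t_k = 2*(2*k**2 + 14*k + 21)/(2*k**2 + 10*k + 9).
Take A(k)=2, B(k)=1, C(k)=k**2 + 5*k + 9/2.
Need (2)·f(k+1) − (1)·f(k) = k**2 + 5*k + 9/2.
From deg A=0, deg B=0, deg C=2: d=2.
Coefficient equations give f(k) = (2*k**2 + 2*k + 1)/2.
Then R = B(k−1)f/C = (2*k**2 + 2*k + 1)/(2*k**2 + 10*k + 9), so s_k = R(k)·t_k = 2**(k + 1)*(-2*k**2 - 2*k - 1).
s_(k+1) − s_k = 2**(k + 1)*(-2*k**2 - 10*k - 9) = t_k.

s_k = 2^{k + 1} \left(- 2 k^{2} - 2 k - 1\right)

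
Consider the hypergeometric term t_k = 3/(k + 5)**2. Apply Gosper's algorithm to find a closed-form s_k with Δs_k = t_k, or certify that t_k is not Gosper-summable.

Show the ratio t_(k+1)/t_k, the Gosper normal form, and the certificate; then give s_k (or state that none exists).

t_(k+1)/t_k = (k + 5)**2/(k + 6)**2.
Factor: A=k**2 + 10*k + 25; B=k**2 + 12*k + 36; C=1.
Set up (k**2 + 10*k + 25)·f(k+1) − (k**2 + 10*k + 25)·f(k) − (1) = 0.
Bound: deg f ≤ 0.
Write f(k) = c0. Then LHS − RHS = -1, requiring -1 = 0: contradictory. No certificate.

none (Gosper's algorithm certifies no s_k)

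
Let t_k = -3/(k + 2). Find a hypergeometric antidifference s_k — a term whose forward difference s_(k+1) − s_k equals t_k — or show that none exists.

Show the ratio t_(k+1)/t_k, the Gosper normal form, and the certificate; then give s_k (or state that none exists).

not Gosper-summable; s_k does not exist

Step 1: r(k) = (k + 2)/(k + 3).
So A=k + 2 and B=k + 3, with C=1.
Key eq: (k + 2)·f(k+1) = (k + 2)·f(k) + (1).
Degrees (1,1,0) ⇒ d ≤ 0.
Generic f = c0 gives residual -1; -1 = 0 cannot hold, so t_k is not Gosper-summable.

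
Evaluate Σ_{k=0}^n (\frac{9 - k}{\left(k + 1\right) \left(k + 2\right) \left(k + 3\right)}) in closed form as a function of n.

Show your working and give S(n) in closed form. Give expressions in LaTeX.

Compute t_(k+1)/t_k: get (k - 8)*(k + 1)/((k - 9)*(k + 4)).
So A=k + 1 and B=k + 4, with C=k - 9.
Set up (k + 1)·f(k+1) − (k + 3)·f(k) − (k - 9) = 0.
deg f ≤ 2 (via 1,1,1).
A polynomial solution: f(k) = -k*(2*k + 7).
Then R = B(k−1)f/C = -k*(k + 3)*(2*k + 7)/(k - 9), so s_k = R(k)·t_k = k*(2*k + 7)/((k + 1)*(k + 2)).
Δs = (9 - k)/(k**3 + 6*k**2 + 11*k + 6), as required.
s_(n+1) = (2*n**2 + 11*n + 9)/(n**2 + 5*n + 6) and s_(0) = 0, so S(n) = (2*n**2 + 11*n + 9)/(n**2 + 5*n + 6).

S(n) = \frac{2 n^{2} + 11 n + 9}{n^{2} + 5 n + 6}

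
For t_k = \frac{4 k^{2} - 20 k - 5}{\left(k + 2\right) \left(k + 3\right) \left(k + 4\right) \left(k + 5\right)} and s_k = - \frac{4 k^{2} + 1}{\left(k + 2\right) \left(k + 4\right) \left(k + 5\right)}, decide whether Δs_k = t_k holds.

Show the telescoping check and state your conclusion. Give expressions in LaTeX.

Invalid: residual \frac{8 \left(- 2 k^{2} + 5 k + 1\right)}{k^{5} + 20 k^{4} + 155 k^{3} + 580 k^{2} + 1044 k + 720} ≠ 0.

s_(k+1) = (-4*(k + 1)**2 - 1)/((k + 3)*(k + 5)*(k + 6))
s_(k+1) − s_k = (4*k**3 - 12*k**2 - 85*k - 22)/(k**5 + 20*k**4 + 155*k**3 + 580*k**2 + 1044*k + 720)
(s_(k+1) − s_k) − t_k = 8*(-2*k**2 + 5*k + 1)/(k**5 + 20*k**4 + 155*k**3 + 580*k**2 + 1044*k + 720)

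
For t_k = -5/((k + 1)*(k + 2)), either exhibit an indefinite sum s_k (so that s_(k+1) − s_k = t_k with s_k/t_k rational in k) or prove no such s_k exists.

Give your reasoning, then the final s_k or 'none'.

s_k = -5*k/(k + 1)

Ratio r(k) = (k + 1)/(k + 3).
Normal form (A,B,C) = (k + 1, k + 3, 1).
Set up (k + 1)·f(k+1) − (k + 2)·f(k) − (1) = 0.
From deg A=1, deg B=1, deg C=0: d=1.
Solving with deg f ≤ 1: f(k) = k.
Certificate R = B(k−1)f/C = k*(k + 2) gives s_k = -5*k/(k + 1).
Check: Δs_k = -5/(k**2 + 3*k + 2). ✓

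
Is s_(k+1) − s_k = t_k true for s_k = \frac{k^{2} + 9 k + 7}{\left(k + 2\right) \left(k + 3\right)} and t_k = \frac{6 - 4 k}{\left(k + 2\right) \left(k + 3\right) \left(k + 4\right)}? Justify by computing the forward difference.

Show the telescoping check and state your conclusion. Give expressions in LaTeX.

s_(k+1) = (9*k + (k + 1)**2 + 16)/((k + 3)*(k + 4))
s_(k+1) − s_k = 2*(3 - 2*k)/(k**3 + 9*k**2 + 26*k + 24)
(s_(k+1) − s_k) − t_k = 0

Valid — Δs_k = t_k.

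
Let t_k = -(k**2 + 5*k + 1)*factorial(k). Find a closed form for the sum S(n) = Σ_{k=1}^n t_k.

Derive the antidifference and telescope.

Step 1: r(k) = (k + 1)*(5*k + (k + 1)**2 + 6)/(k**2 + 5*k + 1).
Factor: A=k + 1; B=1; C=k**2 + 5*k + 1.
Set up (k + 1)·f(k+1) − (1)·f(k) − (k**2 + 5*k + 1) = 0.
deg f ≤ 1 (via 1,0,2).
Match coefficients ⇒ f(k) = k + 4.
Get s_k = R·t_k = -(k + 4)*factorial(k) with R(k) = B(k−1)f(k)/C(k) = (k + 4)/(k**2 + 5*k + 1).
Check: Δs_k = -(k**2 + 5*k + 1)*factorial(k). ✓
Evaluate: s_(n+1) = -(n + 5)*factorial(n + 1); subtract s_(1) = -5 ⇒ S(n) = -n**2*factorial(n) - 6*n*factorial(n) - 5*factorial(n) + 5.

S(n) = -n**2*factorial(n) - 6*n*factorial(n) - 5*factorial(n) + 5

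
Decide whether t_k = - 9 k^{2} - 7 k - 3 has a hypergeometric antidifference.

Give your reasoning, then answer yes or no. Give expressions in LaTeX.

Ratio r(k) = (9*k**2 + 25*k + 19)/(9*k**2 + 7*k + 3).
Normal form (A,B,C) = (1, 1, k**2 + 7*k/9 + 1/3).
Solve (1)·f(k+1) − (1)·f(k) = k**2 + 7*k/9 + 1/3.
Bound: deg f ≤ 3.
Match coefficients ⇒ f(k) = k*(3*k**2 - k + 1)/9.
So s_k = (B(k−1)f/C)·t_k = (k*(3*k**2 - k + 1)/(9*k**2 + 7*k + 3))·t_k = k*(-3*k**2 + k - 1).
Check: Δs_k = -9*k**2 - 7*k - 3. ✓

Yes. s_k = k \left(- 3 k^{2} + k - 1\right).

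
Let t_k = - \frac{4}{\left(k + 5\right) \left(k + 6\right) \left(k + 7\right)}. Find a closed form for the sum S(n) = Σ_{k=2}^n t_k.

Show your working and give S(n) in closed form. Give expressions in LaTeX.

S(n) = \frac{- n^{2} - 13 n + 14}{28 \left(n^{2} + 13 n + 42\right)}

t_(k+1)/t_k = (k + 5)/(k + 8).
So A=k + 5 and B=k + 8, with C=1.
Need (k + 5)·f(k+1) − (k + 7)·f(k) = 1.
Bound: deg f ≤ 2.
Coefficient equations give f(k) = k*(k + 11)/60.
Get s_k = R·t_k = k*(-k - 11)/(15*(k + 5)*(k + 6)) with R(k) = B(k−1)f(k)/C(k) = k*(k + 7)*(k + 11)/60.
Verify: -4/(k**3 + 18*k**2 + 107*k + 210) matches t_k.
Telescope: S(n) = s_(n+1) − s_(2) = (-n**2 - 13*n - 12)/(15*(n**2 + 13*n + 42)) − (-13/420) = (-n**2 - 13*n + 14)/(28*(n**2 + 13*n + 42)).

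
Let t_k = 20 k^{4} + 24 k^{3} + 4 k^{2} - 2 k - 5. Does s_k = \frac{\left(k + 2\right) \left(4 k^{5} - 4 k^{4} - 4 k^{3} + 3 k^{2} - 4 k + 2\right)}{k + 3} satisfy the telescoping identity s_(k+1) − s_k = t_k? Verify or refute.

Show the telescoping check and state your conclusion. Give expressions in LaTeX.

s_(k+1) = (4*k**6 + 28*k**5 + 68*k**4 + 67*k**3 + 15*k**2 - 21*k - 9)/(k + 4)
s_(k+1) − s_k = (20*k**6 + 148*k**5 + 324*k**4 + 234*k**3 + 22*k**2 - 52*k - 43)/(k**2 + 7*k + 12)
(s_(k+1) − s_k) − t_k = (-16*k**5 - 88*k**4 - 80*k**3 - 7*k**2 + 7*k + 17)/(k**2 + 7*k + 12)

Invalid: residual \frac{- 16 k^{5} - 88 k^{4} - 80 k^{3} - 7 k^{2} + 7 k + 17}{k^{2} + 7 k + 12} ≠ 0.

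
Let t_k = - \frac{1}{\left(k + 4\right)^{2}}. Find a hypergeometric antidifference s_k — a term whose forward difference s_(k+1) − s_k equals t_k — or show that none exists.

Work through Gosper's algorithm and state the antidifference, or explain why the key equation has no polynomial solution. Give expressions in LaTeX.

none — t_k is not Gosper-summable

Ratio r(k) = (k + 4)**2/(k + 5)**2.
A = k**2 + 8*k + 16, B = k**2 + 10*k + 25, C = 1.
f must satisfy (k**2 + 8*k + 16)·f(k+1) − (k**2 + 8*k + 16)·f(k) = 1.
From deg A=2, deg B=2, deg C=0: d=0.
Generic f = c0 gives residual -1; -1 = 0 cannot hold, so t_k is not Gosper-summable.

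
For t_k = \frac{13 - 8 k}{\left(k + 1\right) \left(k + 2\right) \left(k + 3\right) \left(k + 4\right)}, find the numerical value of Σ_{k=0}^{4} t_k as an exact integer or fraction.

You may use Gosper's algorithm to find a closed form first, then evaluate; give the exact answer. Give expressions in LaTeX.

The ratio is (k + 1)*(8*k - 5)/((k + 5)*(8*k - 13)).
Gosper form: A/B · C(k+1)/C(k) with A=k + 1, B=k + 5, C=k - 13/8.
f must satisfy (k + 1)·f(k+1) − (k + 4)·f(k) = k - 13/8.
From deg A=1, deg B=1, deg C=1: d=3.
A polynomial solution: f(k) = -k*(k**2 + 6*k + 19)/16.
Get s_k = R·t_k = k*(k**2 + 6*k + 19)/(2*(k + 1)*(k + 2)*(k + 3)) with R(k) = B(k−1)f(k)/C(k) = -k*(k + 4)*(k**2 + 6*k + 19)/(2*(8*k - 13)).
Check: Δs_k = (13 - 8*k)/(k**4 + 10*k**3 + 35*k**2 + 50*k + 24). ✓
Telescoping: Σ = s_(5) − s_(0) = 185/336 − (0) = 185/336.

Σ = 185/336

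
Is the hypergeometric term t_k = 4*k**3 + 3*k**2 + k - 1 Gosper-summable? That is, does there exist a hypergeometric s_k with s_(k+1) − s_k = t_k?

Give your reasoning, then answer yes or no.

Yes. s_k = k**4 - k**3 - k.

t_(k+1)/t_k = (k + 4*(k + 1)**3 + 3*(k + 1)**2)/(4*k**3 + 3*k**2 + k - 1).
Normal form (A,B,C) = (1, 1, k**3 + 3*k**2/4 + k/4 - 1/4).
f must satisfy (1)·f(k+1) − (1)·f(k) = k**3 + 3*k**2/4 + k/4 - 1/4.
d = 4 from the (0,0,3) case.
Match coefficients ⇒ f(k) = k*(k**3 - k**2 - 1)/4.
Get s_k = R·t_k = k**4 - k**3 - k with R(k) = B(k−1)f(k)/C(k) = k*(k**3 - k**2 - 1)/(4*k**3 + 3*k**2 + k - 1).
Δs = 4*k**3 + 3*k**2 + k - 1, as required.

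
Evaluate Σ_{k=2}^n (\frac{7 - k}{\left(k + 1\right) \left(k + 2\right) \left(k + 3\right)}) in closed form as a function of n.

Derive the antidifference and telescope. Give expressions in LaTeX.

t_(k+1)/t_k = (k - 6)*(k + 1)/((k - 7)*(k + 4)).
Gosper form: A/B · C(k+1)/C(k) with A=k + 1, B=k + 4, C=k - 7.
Solve (k + 1)·f(k+1) − (k + 3)·f(k) = k - 7.
deg f ≤ 2 (via 1,1,1).
Solving with deg f ≤ 2: f(k) = -k*(3*k + 11)/2.
R(k) = B(k−1)·f(k)/C(k) = -k*(k + 3)*(3*k + 11)/(2*(k - 7)); s_k = R·t_k = k*(3*k + 11)/(2*(k + 1)*(k + 2)).
s_(k+1) − s_k = (7 - k)/(k**3 + 6*k**2 + 11*k + 6) = t_k.
Evaluate: s_(n+1) = (3*n**2 + 17*n + 14)/(2*(n**2 + 5*n + 6)); subtract s_(2) = 17/12 ⇒ S(n) = (n**2 + 17*n - 18)/(12*(n**2 + 5*n + 6)).

S(n) = \frac{n^{2} + 17 n - 18}{12 \left(n^{2} + 5 n + 6\right)}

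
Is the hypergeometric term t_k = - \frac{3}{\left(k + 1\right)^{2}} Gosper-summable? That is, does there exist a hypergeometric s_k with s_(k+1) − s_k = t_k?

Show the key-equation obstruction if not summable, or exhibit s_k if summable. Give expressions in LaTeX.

No. Not Gosper-summable.

Ratio r(k) = (k + 1)**2/(k + 2)**2.
Factor: A=k**2 + 2*k + 1; B=k**2 + 4*k + 4; C=1.
Solve (k**2 + 2*k + 1)·f(k+1) − (k**2 + 2*k + 1)·f(k) = 1.
Bound: deg f ≤ 0.
Put f(k) = c0: A·f(k+1) − B(k−1)·f(k) − C = -1; need -1 = 0 — inconsistent ⇒ no f, not summable.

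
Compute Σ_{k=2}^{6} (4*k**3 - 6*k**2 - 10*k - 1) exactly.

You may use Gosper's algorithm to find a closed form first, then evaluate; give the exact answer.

t_(k+1)/t_k = (4*k**3 + 6*k**2 - 10*k - 13)/(4*k**3 - 6*k**2 - 10*k - 1).
Take A(k)=1, B(k)=1, C(k)=k**3 - 3*k**2/2 - 5*k/2 - 1/4.
f must satisfy (1)·f(k+1) − (1)·f(k) = k**3 - 3*k**2/2 - 5*k/2 - 1/4.
d = 4 from the (0,0,3) case.
A polynomial solution: f(k) = k*(k**3 - 4*k**2 - k + 3)/4.
Certificate R = B(k−1)f/C = k*(k**3 - 4*k**2 - k + 3)/(4*k**3 - 6*k**2 - 10*k - 1) gives s_k = k*(k**3 - 4*k**2 - k + 3).
Check: Δs_k = 4*k**3 - 6*k**2 - 10*k - 1. ✓
Evaluate s at k=7 and k=2: 1001 and -14; difference 1015.

Σ = 1015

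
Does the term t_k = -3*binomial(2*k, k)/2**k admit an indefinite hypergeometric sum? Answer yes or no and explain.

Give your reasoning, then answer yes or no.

No. Not Gosper-summable.

The ratio is (2*k + 1)/(k + 1).
Normal form (A,B,C) = (2*k + 1, k + 1, 1).
f must satisfy (2*k + 1)·f(k+1) − (k)·f(k) = 1.
Degrees (1,1,0) ⇒ d ≤ -1.
Bound -1 < 0, so the key equation has no polynomial solution.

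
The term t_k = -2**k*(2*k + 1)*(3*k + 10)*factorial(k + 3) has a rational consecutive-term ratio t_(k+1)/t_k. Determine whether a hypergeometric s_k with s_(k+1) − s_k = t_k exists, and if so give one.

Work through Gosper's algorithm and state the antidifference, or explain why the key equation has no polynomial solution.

The ratio is 2*(k + 4)*(2*k + 3)*(3*k + 13)/((2*k + 1)*(3*k + 10)).
A = 2*k + 8, B = 1, C = k**2 + 23*k/6 + 5/3.
Solve (2*k + 8)·f(k+1) − (1)·f(k) = k**2 + 23*k/6 + 5/3.
From deg A=1, deg B=0, deg C=2: d=1.
Solve for f: f(k) = (3*k - 2)/6 (degree 1 ≤ 1).
So s_k = (B(k−1)f/C)·t_k = ((3*k - 2)/((2*k + 1)*(3*k + 10)))·t_k = -2**k*(3*k - 2)*factorial(k + 3).
Check: Δs_k = -2**k*(2*k + 1)*(3*k + 10)*factorial(k + 3). ✓

s_k = -2**k*(3*k - 2)*factorial(k + 3)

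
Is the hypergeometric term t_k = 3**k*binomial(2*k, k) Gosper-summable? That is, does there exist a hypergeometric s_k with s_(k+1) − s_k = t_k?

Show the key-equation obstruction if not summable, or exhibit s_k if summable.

No. Not Gosper-summable.

Ratio r(k) = 6*(2*k + 1)/(k + 1).
Factor: A=12*k + 6; B=k + 1; C=1.
Set up (12*k + 6)·f(k+1) − (k)·f(k) − (1) = 0.
Bound: deg f ≤ -1.
Negative degree bound (-1): no f exists, t_k not Gosper-summable.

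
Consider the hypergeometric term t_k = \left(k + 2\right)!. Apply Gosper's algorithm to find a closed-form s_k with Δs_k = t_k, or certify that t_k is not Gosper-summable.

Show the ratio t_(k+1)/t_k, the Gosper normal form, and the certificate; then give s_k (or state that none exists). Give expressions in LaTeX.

Ratio r(k) = k + 3.
So A=k + 3 and B=1, with C=1.
f must satisfy (k + 3)·f(k+1) − (1)·f(k) = 1.
deg f ≤ -1 (via 1,0,0).
d = -1 < 0 ⇒ no nonzero polynomial f; not summable.

none — t_k is not Gosper-summable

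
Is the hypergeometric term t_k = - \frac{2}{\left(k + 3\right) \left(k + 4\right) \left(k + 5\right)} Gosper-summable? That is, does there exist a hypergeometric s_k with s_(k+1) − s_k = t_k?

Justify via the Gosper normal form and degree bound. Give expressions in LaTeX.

Step 1: r(k) = (k + 3)/(k + 6).
So A=k + 3 and B=k + 6, with C=1.
Need (k + 3)·f(k+1) − (k + 5)·f(k) = 1.
Bound: deg f ≤ 2.
Match coefficients ⇒ f(k) = k*(k + 7)/24.
R(k) = B(k−1)·f(k)/C(k) = k*(k + 5)*(k + 7)/24; s_k = R·t_k = k*(-k - 7)/(12*(k + 3)*(k + 4)).
Verify: -2/(k**3 + 12*k**2 + 47*k + 60) matches t_k.

Yes. s_k = \frac{k \left(- k - 7\right)}{12 \left(k + 3\right) \left(k + 4\right)}.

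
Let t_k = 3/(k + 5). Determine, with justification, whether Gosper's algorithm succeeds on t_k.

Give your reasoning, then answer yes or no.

Step 1: r(k) = (k + 5)/(k + 6).
A = k + 5, B = k + 6, C = 1.
Need (k + 5)·f(k+1) − (k + 5)·f(k) = 1.
Degrees (1,1,0) ⇒ d ≤ 0.
Generic f = c0 gives residual -1; -1 = 0 cannot hold, so t_k is not Gosper-summable.

No; the coefficient equations for f are inconsistent.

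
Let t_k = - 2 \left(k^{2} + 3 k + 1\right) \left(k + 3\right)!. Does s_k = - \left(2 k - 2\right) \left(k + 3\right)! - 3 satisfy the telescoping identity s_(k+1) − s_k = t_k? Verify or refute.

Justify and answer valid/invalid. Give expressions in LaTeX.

s_(k+1) = -2*k*factorial(k + 4) - 3
s_(k+1) − s_k = -2*(k**2 + 3*k + 1)*factorial(k + 3)
(s_(k+1) − s_k) − t_k = 0

valid (s_(k+1) − s_k reduces to t_k)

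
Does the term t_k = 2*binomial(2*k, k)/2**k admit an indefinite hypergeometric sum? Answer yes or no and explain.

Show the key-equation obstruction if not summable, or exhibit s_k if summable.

Step 1: r(k) = (2*k + 1)/(k + 1).
So A=2*k + 1 and B=k + 1, with C=1.
Need (2*k + 1)·f(k+1) − (k)·f(k) = 1.
Bound: deg f ≤ -1.
Negative degree bound (-1): no f exists, t_k not Gosper-summable.

No. Not Gosper-summable.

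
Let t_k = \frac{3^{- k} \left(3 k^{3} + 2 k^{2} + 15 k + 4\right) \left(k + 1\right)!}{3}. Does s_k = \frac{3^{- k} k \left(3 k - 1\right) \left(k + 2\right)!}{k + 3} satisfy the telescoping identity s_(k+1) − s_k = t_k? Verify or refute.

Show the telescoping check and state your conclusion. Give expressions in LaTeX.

s_(k+1) = (k + 1)*(3*k + 2)*factorial(k + 3)/(3*3**k*(k + 4))
s_(k+1) − s_k = (3*k**4 + 14*k**3 + 26*k**2 + 69*k + 18)*factorial(k + 2)/(3*3**k*(k + 3)*(k + 4))
(s_(k+1) − s_k) − t_k = -(3*k**4 + 11*k**3 + 12*k**2 + 52*k + 12)*factorial(k + 1)/(3*3**k*(k + 3)*(k + 4))

Invalid: residual - \frac{3^{- k} \left(3 k^{4} + 11 k^{3} + 12 k^{2} + 52 k + 12\right) \left(k + 1\right)!}{3 \left(k + 3\right) \left(k + 4\right)} ≠ 0.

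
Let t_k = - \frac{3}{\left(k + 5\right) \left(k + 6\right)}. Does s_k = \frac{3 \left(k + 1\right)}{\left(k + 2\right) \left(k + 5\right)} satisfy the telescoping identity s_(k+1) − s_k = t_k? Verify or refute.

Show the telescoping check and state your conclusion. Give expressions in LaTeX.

Invalid: residual \frac{6 \left(k + 4\right)}{k^{4} + 16 k^{3} + 91 k^{2} + 216 k + 180} ≠ 0.

s_(k+1) = 3*(k + 2)/((k + 3)*(k + 6))
s_(k+1) − s_k = 3*(-k**2 - 3*k + 2)/(k**4 + 16*k**3 + 91*k**2 + 216*k + 180)
(s_(k+1) − s_k) − t_k = 6*(k + 4)/(k**4 + 16*k**3 + 91*k**2 + 216*k + 180)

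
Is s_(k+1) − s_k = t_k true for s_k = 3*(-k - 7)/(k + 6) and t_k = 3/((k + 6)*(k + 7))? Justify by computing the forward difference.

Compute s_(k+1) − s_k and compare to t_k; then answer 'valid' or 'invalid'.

Valid: the claim telescopes to t_k.

s_(k+1) = 3*(-k - 8)/(k + 7)
s_(k+1) − s_k = 3/(k**2 + 13*k + 42)
(s_(k+1) − s_k) − t_k = 0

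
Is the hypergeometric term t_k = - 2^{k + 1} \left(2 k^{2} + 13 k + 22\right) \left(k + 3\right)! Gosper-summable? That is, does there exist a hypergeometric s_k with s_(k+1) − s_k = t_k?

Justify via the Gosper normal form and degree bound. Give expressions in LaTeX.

The ratio is 2*(2*k**3 + 25*k**2 + 105*k + 148)/(2*k**2 + 13*k + 22).
Take A(k)=2*k + 8, B(k)=1, C(k)=k**2 + 13*k/2 + 11.
Set up (2*k + 8)·f(k+1) − (1)·f(k) − (k**2 + 13*k/2 + 11) = 0.
deg f ≤ 1 (via 1,0,2).
A polynomial solution: f(k) = (k + 2)/2.
Then R = B(k−1)f/C = (k + 2)/(2*k**2 + 13*k + 22), so s_k = R(k)·t_k = -2**(k + 1)*(k + 2)*factorial(k + 3).
Check: Δs_k = -2**(k + 1)*(2*k**2 + 13*k + 22)*factorial(k + 3). ✓

Yes. s_k = - 2^{k + 1} \left(k + 2\right) \left(k + 3\right)!.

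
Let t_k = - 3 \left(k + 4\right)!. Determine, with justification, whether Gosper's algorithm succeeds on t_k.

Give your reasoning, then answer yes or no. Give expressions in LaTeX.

No — t_k has no hypergeometric antidifference.

The ratio is k + 5.
Normal form (A,B,C) = (k + 5, 1, 1).
Key eq: (k + 5)·f(k+1) = (1)·f(k) + (1).
Degrees (1,0,0) ⇒ d ≤ -1.
d = -1 < 0 ⇒ no nonzero polynomial f; not summable.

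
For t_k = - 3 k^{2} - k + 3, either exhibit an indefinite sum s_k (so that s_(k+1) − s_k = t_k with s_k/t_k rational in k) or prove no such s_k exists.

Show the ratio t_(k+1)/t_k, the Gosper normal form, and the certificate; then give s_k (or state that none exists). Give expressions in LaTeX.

r(k) = (k + 3*(k + 1)**2 - 2)/(3*k**2 + k - 3) after simplifying.
Factor: A=1; B=1; C=k**2 + k/3 - 1.
Set up (1)·f(k+1) − (1)·f(k) − (k**2 + k/3 - 1) = 0.
Degrees (0,0,2) ⇒ d ≤ 3.
Solve for f: f(k) = k*(k**2 - k - 3)/3 (degree 3 ≤ 3).
So s_k = (B(k−1)f/C)·t_k = (k*(k**2 - k - 3)/(3*k**2 + k - 3))·t_k = k*(-k**2 + k + 3).
s_(k+1) − s_k = -3*k**2 - k + 3 = t_k.

s_k = k \left(- k^{2} + k + 3\right)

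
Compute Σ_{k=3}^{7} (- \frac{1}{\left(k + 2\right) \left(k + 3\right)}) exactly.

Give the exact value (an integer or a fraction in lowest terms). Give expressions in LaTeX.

Σ = -1/10

Ratio r(k) = (k + 2)/(k + 4).
Gosper form: A/B · C(k+1)/C(k) with A=k + 2, B=k + 4, C=1.
f must satisfy (k + 2)·f(k+1) − (k + 3)·f(k) = 1.
d = 1 from the (1,1,0) case.
Coefficient equations give f(k) = k/2.
Certificate R = B(k−1)f/C = k*(k + 3)/2 gives s_k = -k/(2*k + 4).
s_(k+1) − s_k = -1/(k**2 + 5*k + 6) = t_k.
Σ_(k=3)^(7) t_k = s_(8) − s_(3) = -2/5 − (-3/10) = -1/10.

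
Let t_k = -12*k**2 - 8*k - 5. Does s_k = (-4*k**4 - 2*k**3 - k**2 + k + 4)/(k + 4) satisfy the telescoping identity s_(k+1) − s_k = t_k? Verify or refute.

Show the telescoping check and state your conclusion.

Invalid: residual 6*(4*k**3 + 29*k**2 + 17*k + 12)/(k**2 + 9*k + 20) ≠ 0.

s_(k+1) = (k - 4*(k + 1)**4 - 2*(k + 1)**3 - (k + 1)**2 + 5)/(k + 5)
s_(k+1) − s_k = (-12*k**4 - 92*k**3 - 143*k**2 - 103*k - 28)/(k**2 + 9*k + 20)
(s_(k+1) − s_k) − t_k = 6*(4*k**3 + 29*k**2 + 17*k + 12)/(k**2 + 9*k + 20)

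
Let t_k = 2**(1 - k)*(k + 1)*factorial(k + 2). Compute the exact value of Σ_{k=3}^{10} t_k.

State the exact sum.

Ratio r(k) = (k + 2)*(k + 3)/(2*(k + 1)).
Take A(k)=k/2 + 3/2, B(k)=1, C(k)=k + 1.
Set up (k/2 + 3/2)·f(k+1) − (1)·f(k) − (k + 1) = 0.
Bound: deg f ≤ 0.
A polynomial solution: f(k) = 2.
Certificate R = B(k−1)f/C = 2/(k + 1) gives s_k = 2**(2 - k)*factorial(k + 2).
Δs = 2**(1 - k)*(k + 1)*factorial(k + 2), as required.
Σ_(k=3)^(10) t_k = s_(11) − s_(3) = 12162150 − (60) = 12162090.

Σ = 12162090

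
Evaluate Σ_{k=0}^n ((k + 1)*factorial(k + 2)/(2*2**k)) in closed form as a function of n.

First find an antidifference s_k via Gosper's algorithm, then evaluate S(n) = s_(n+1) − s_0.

t_(k+1)/t_k = (k + 2)*(k + 3)/(2*(k + 1)).
Factor: A=k/2 + 3/2; B=1; C=k + 1.
Solve (k/2 + 3/2)·f(k+1) − (1)·f(k) = k + 1.
Degrees (1,0,1) ⇒ d ≤ 0.
Coefficient equations give f(k) = 2.
So s_k = (B(k−1)f/C)·t_k = (2/(k + 1))·t_k = factorial(k + 2)/2**k.
s_(k+1) − s_k = (k + 1)*factorial(k + 2)/(2*2**k) = t_k.
Evaluate: s_(n+1) = 2**(-n - 1)*factorial(n + 3); subtract s_(0) = 2 ⇒ S(n) = -2 + factorial(n + 3)/(2*2**n).

S(n) = -2 + factorial(n + 3)/(2*2**n)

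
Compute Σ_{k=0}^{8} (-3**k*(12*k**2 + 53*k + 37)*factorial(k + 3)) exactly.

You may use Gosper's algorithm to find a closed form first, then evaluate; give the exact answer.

Σ = -329986597248006

Ratio r(k) = 3*(12*k**3 + 125*k**2 + 410*k + 408)/(12*k**2 + 53*k + 37).
Factor: A=3*k + 12; B=1; C=k**2 + 53*k/12 + 37/12.
Solve (3*k + 12)·f(k+1) − (1)·f(k) = k**2 + 53*k/12 + 37/12.
deg f ≤ 1 (via 1,0,2).
Solving with deg f ≤ 1: f(k) = (4*k - 1)/12.
Then R = B(k−1)f/C = (4*k - 1)/(12*k**2 + 53*k + 37), so s_k = R(k)·t_k = -3**k*(4*k - 1)*factorial(k + 3).
Check: Δs_k = -3**k*(12*k**2 + 53*k + 37)*factorial(k + 3). ✓
Sum = s_(9) − s_(0); s_(9) = -329986597248000, s_(0) = 6 ⇒ -329986597248006.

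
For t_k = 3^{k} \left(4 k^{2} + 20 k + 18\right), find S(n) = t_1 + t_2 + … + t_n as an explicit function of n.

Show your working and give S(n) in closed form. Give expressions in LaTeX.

r(k) = 3*(2*k**2 + 14*k + 21)/(2*k**2 + 10*k + 9) after simplifying.
So A=3 and B=1, with C=k**2 + 5*k + 9/2.
Need (3)·f(k+1) − (1)·f(k) = k**2 + 5*k + 9/2.
Bound: deg f ≤ 2.
Solve for f: f(k) = k*(k + 2)/2 (degree 2 ≤ 2).
R(k) = B(k−1)·f(k)/C(k) = k*(k + 2)/(2*k**2 + 10*k + 9); s_k = R·t_k = 2*3**k*k*(k + 2).
Check: Δs_k = 3**k*(4*k**2 + 20*k + 18). ✓
Telescope: S(n) = s_(n+1) − s_(1) = 6*3**n*(n**2 + 4*n + 3) − (18) = 6*3**n*n**2 + 24*3**n*n + 18*3**n - 18.

S(n) = 6 \cdot 3^{n} n^{2} + 24 \cdot 3^{n} n + 18 \cdot 3^{n} - 18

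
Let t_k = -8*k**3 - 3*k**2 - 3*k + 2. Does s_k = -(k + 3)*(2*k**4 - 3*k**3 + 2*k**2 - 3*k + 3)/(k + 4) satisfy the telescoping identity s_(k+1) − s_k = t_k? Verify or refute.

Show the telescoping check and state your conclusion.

Invalid: residual (6*k**4 + 38*k**3 + 13*k**2 + 13*k - 11)/(k**2 + 9*k + 20) ≠ 0.

s_(k+1) = (-2*k**5 - 13*k**4 - 25*k**3 - 20*k**2 - k - 4)/(k + 5)
s_(k+1) − s_k = (-8*k**5 - 69*k**4 - 152*k**3 - 72*k**2 - 29*k + 29)/(k**2 + 9*k + 20)
(s_(k+1) − s_k) − t_k = (6*k**4 + 38*k**3 + 13*k**2 + 13*k - 11)/(k**2 + 9*k + 20)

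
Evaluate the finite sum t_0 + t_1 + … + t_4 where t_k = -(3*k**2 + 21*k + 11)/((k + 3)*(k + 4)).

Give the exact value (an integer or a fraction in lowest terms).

The ratio is (k + 3)*(21*k + 3*(k + 1)**2 + 32)/((k + 5)*(3*k**2 + 21*k + 11)).
Factor: A=k + 3; B=k + 5; C=k**2 + 7*k + 11/3.
Need (k + 3)·f(k+1) − (k + 4)·f(k) = k**2 + 7*k + 11/3.
Degrees (1,1,2) ⇒ d ≤ 2.
Solving with deg f ≤ 2: f(k) = k*(9*k + 2)/9.
Certificate R = B(k−1)f/C = k*(k + 4)*(9*k + 2)/(3*(3*k**2 + 21*k + 11)) gives s_k = k*(-9*k - 2)/(3*(k + 3)).
Check: Δs_k = (-3*k**2 - 21*k - 11)/(k**2 + 7*k + 12). ✓
Telescoping: Σ = s_(5) − s_(0) = -235/24 − (0) = -235/24.

Σ = -235/24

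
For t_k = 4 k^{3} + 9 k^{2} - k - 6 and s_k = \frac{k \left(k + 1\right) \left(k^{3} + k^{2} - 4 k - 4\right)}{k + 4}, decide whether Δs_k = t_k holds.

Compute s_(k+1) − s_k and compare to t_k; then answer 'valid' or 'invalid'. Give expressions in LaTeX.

s_(k+1) = -(k + 1)*(k + 2)*(4*k - (k + 1)**3 - (k + 1)**2 + 8)/(k + 5)
s_(k+1) − s_k = 4*(k**5 + 9*k**4 + 22*k**3 + 12*k**2 - 14*k - 12)/(k**2 + 9*k + 20)
(s_(k+1) − s_k) − t_k = 9*(-k**4 - 8*k**3 - 13*k**2 + 2*k + 8)/(k**2 + 9*k + 20)

Invalid: residual \frac{9 \left(- k^{4} - 8 k^{3} - 13 k^{2} + 2 k + 8\right)}{k^{2} + 9 k + 20} ≠ 0.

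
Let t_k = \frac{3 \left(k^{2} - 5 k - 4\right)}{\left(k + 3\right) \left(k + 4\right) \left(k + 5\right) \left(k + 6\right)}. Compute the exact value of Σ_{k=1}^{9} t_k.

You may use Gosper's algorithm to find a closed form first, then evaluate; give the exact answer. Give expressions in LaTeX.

Step 1: r(k) = (k**3 - 17*k - 24)/(k**3 + 2*k**2 - 39*k - 28).
Factor: A=k + 3; B=k + 7; C=k**2 - 5*k - 4.
Set up (k + 3)·f(k+1) − (k + 6)·f(k) − (k**2 - 5*k - 4) = 0.
From deg A=1, deg B=1, deg C=2: d=3.
Match coefficients ⇒ f(k) = k*(k**2 - 78*k - 43)/90.
Certificate R = B(k−1)f/C = k*(k + 6)*(k**2 - 78*k - 43)/(90*(k**2 - 5*k - 4)) gives s_k = k*(k**2 - 78*k - 43)/(30*(k + 3)*(k + 4)*(k + 5)).
s_(k+1) − s_k = 3*(k**2 - 5*k - 4)/(k**4 + 18*k**3 + 119*k**2 + 342*k + 360) = t_k.
Sum = s_(10) − s_(1); s_(10) = -241/2730, s_(1) = -1/30 ⇒ -5/91.

Σ = -5/91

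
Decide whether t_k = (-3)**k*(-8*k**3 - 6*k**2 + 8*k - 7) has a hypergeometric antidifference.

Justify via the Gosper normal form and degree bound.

r(k) = 3*(-8*k**3 - 30*k**2 - 28*k - 13)/(8*k**3 + 6*k**2 - 8*k + 7) after simplifying.
So A=-3 and B=1, with C=k**3 + 3*k**2/4 - k + 7/8.
Key eq: (-3)·f(k+1) = (1)·f(k) + (k**3 + 3*k**2/4 - k + 7/8).
Degrees (0,0,3) ⇒ d ≤ 3.
Solving with deg f ≤ 3: f(k) = -(2*k**3 - 3*k**2 - 2*k + 4)/8.
Certificate R = B(k−1)f/C = -(2*k**3 - 3*k**2 - 2*k + 4)/(8*k**3 + 6*k**2 - 8*k + 7) gives s_k = (-3)**k*(2*k**3 - 3*k**2 - 2*k + 4).
Verify: (-3)**k*(-8*k**3 - 6*k**2 + 8*k - 7) matches t_k.

Yes. s_k = (-3)**k*(2*k**3 - 3*k**2 - 2*k + 4).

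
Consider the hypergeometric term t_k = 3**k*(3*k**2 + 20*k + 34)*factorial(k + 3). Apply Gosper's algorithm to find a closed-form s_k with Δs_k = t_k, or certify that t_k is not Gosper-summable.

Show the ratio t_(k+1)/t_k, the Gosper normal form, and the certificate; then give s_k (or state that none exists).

s_k = 3**k*(k + 2)*factorial(k + 3)

Ratio r(k) = 3*(3*k**3 + 38*k**2 + 161*k + 228)/(3*k**2 + 20*k + 34).
So A=3*k + 12 and B=1, with C=k**2 + 20*k/3 + 34/3.
Solve (3*k + 12)·f(k+1) − (1)·f(k) = k**2 + 20*k/3 + 34/3.
Bound: deg f ≤ 1.
Coefficient equations give f(k) = (k + 2)/3.
Certificate R = B(k−1)f/C = (k + 2)/(3*k**2 + 20*k + 34) gives s_k = 3**k*(k + 2)*factorial(k + 3).
s_(k+1) − s_k = 3**k*(3*k**2 + 20*k + 34)*factorial(k + 3) = t_k.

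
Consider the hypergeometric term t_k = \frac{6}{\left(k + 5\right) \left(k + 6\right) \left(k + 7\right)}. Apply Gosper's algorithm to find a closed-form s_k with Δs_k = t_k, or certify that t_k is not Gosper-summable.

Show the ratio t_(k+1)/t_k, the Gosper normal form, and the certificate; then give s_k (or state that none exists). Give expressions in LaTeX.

s_k = \frac{k \left(k + 11\right)}{10 \left(k + 5\right) \left(k + 6\right)}

r(k) = (k + 5)/(k + 8) after simplifying.
Take A(k)=k + 5, B(k)=k + 8, C(k)=1.
Solve (k + 5)·f(k+1) − (k + 7)·f(k) = 1.
d = 2 from the (1,1,0) case.
Coefficient equations give f(k) = k*(k + 11)/60.
R(k) = B(k−1)·f(k)/C(k) = k*(k + 7)*(k + 11)/60; s_k = R·t_k = k*(k + 11)/(10*(k + 5)*(k + 6)).
s_(k+1) − s_k = 6/(k**3 + 18*k**2 + 107*k + 210) = t_k.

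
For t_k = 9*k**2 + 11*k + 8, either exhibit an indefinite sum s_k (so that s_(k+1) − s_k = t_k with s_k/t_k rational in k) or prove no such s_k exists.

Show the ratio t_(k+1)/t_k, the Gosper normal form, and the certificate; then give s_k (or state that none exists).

r(k) = (9*k**2 + 29*k + 28)/(9*k**2 + 11*k + 8) after simplifying.
Gosper form: A/B · C(k+1)/C(k) with A=1, B=1, C=k**2 + 11*k/9 + 8/9.
Need (1)·f(k+1) − (1)·f(k) = k**2 + 11*k/9 + 8/9.
Bound: deg f ≤ 3.
A polynomial solution: f(k) = k*(3*k**2 + k + 4)/9.
Get s_k = R·t_k = k*(3*k**2 + k + 4) with R(k) = B(k−1)f(k)/C(k) = k*(3*k**2 + k + 4)/(9*k**2 + 11*k + 8).
Check: Δs_k = 9*k**2 + 11*k + 8. ✓

s_k = k*(3*k**2 + k + 4)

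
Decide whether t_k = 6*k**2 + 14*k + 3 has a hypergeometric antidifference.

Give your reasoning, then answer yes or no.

Ratio r(k) = (6*k**2 + 26*k + 23)/(6*k**2 + 14*k + 3).
Factor: A=1; B=1; C=k**2 + 7*k/3 + 1/2.
Need (1)·f(k+1) − (1)·f(k) = k**2 + 7*k/3 + 1/2.
Bound: deg f ≤ 3.
Solve for f: f(k) = k*(2*k**2 + 4*k - 3)/6 (degree 3 ≤ 3).
So s_k = (B(k−1)f/C)·t_k = (k*(2*k**2 + 4*k - 3)/(6*k**2 + 14*k + 3))·t_k = k*(2*k**2 + 4*k - 3).
s_(k+1) − s_k = 6*k**2 + 14*k + 3 = t_k.

Yes. s_k = k*(2*k**2 + 4*k - 3).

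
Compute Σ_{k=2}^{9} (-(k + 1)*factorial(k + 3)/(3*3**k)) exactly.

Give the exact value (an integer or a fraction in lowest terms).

The ratio is (k + 2)*(k + 4)/(3*(k + 1)).
So A=k/3 + 4/3 and B=1, with C=k + 1.
Key eq: (k/3 + 4/3)·f(k+1) = (1)·f(k) + (k + 1).
Bound: deg f ≤ 0.
Solve for f: f(k) = 3 (degree 0 ≤ 0).
Get s_k = R·t_k = -factorial(k + 3)/3**k with R(k) = B(k−1)f(k)/C(k) = 3/(k + 1).
s_(k+1) − s_k = -(k + 1)*factorial(k + 3)/(3*3**k) = t_k.
Sum = s_(10) − s_(2); s_(10) = -25625600/243, s_(2) = -40/3 ⇒ -25622360/243.

Σ = -25622360/243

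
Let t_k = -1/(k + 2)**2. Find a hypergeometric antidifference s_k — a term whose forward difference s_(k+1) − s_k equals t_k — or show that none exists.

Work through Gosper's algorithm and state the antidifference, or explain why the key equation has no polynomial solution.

Compute t_(k+1)/t_k: get (k + 2)**2/(k + 3)**2.
A = k**2 + 4*k + 4, B = k**2 + 6*k + 9, C = 1.
Solve (k**2 + 4*k + 4)·f(k+1) − (k**2 + 4*k + 4)·f(k) = 1.
Degrees (2,2,0) ⇒ d ≤ 0.
Generic f = c0 gives residual -1; -1 = 0 cannot hold, so t_k is not Gosper-summable.

no hypergeometric antidifference exists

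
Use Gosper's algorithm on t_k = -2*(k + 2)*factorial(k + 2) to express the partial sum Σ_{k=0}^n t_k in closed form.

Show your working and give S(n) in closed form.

S(n) = 4 - 2*factorial(n + 3)

The ratio is (k + 3)**2/(k + 2).
So A=k + 3 and B=1, with C=k + 2.
Set up (k + 3)·f(k+1) − (1)·f(k) − (k + 2) = 0.
d = 0 from the (1,0,1) case.
A polynomial solution: f(k) = 1.
Then R = B(k−1)f/C = 1/(k + 2), so s_k = R(k)·t_k = -2*factorial(k + 2).
Check: Δs_k = -2*(k + 2)*factorial(k + 2). ✓
Σ_(k=0)^n t_k = s_(n+1) − s_(0) = (-2*factorial(n + 3)) − (-4), i.e. 4 - 2*factorial(n + 3).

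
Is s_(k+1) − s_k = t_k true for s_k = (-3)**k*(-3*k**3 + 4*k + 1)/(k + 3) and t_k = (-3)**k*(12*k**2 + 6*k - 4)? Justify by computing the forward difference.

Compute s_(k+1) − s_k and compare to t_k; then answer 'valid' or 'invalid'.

s_(k+1) = (-3)**(k + 1)*(4*k - 3*(k + 1)**3 + 5)/(k + 4)
s_(k+1) − s_k = (-3)**k*(12*k**4 + 66*k**3 + 92*k**2 + 22*k - 22)/(k**2 + 7*k + 12)
(s_(k+1) − s_k) − t_k = (-3)**k*(-24*k**3 - 90*k**2 - 22*k + 26)/(k**2 + 7*k + 12)

Invalid: residual (-3)**k*(-24*k**3 - 90*k**2 - 22*k + 26)/(k**2 + 7*k + 12) ≠ 0.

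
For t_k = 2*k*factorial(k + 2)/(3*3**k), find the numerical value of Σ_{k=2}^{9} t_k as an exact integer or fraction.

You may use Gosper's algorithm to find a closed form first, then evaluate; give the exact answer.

Σ = 3941104/243

Compute t_(k+1)/t_k: get (k + 1)*(k + 3)/(3*k).
Gosper form: A/B · C(k+1)/C(k) with A=k/3 + 1, B=1, C=k.
f must satisfy (k/3 + 1)·f(k+1) − (1)·f(k) = k.
From deg A=1, deg B=0, deg C=1: d=0.
Match coefficients ⇒ f(k) = 3.
Then R = B(k−1)f/C = 3/k, so s_k = R(k)·t_k = 2*factorial(k + 2)/3**k.
Verify: 2*k*factorial(k + 2)/(3*3**k) matches t_k.
Evaluate s at k=10 and k=2: 3942400/243 and 16/3; difference 3941104/243.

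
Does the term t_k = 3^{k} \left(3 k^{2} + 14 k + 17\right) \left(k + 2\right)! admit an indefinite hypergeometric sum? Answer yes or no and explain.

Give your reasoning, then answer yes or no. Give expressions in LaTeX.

Ratio r(k) = 3*(3*k**3 + 29*k**2 + 94*k + 102)/(3*k**2 + 14*k + 17).
Normal form (A,B,C) = (3*k + 9, 1, k**2 + 14*k/3 + 17/3).
Set up (3*k + 9)·f(k+1) − (1)·f(k) − (k**2 + 14*k/3 + 17/3) = 0.
Bound: deg f ≤ 1.
Coefficient equations give f(k) = (k + 1)/3.
R(k) = B(k−1)·f(k)/C(k) = (k + 1)/(3*k**2 + 14*k + 17); s_k = R·t_k = 3**k*(k + 1)*factorial(k + 2).
s_(k+1) − s_k = 3**k*(3*k**2 + 14*k + 17)*factorial(k + 2) = t_k.

Yes. s_k = 3^{k} \left(k + 1\right) \left(k + 2\right)!.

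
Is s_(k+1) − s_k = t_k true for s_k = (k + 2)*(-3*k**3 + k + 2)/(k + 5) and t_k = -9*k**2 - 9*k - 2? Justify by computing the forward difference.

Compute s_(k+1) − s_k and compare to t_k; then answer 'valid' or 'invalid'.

s_(k+1) = (k + 3)*(k - 3*(k + 1)**3 + 3)/(k + 6)
s_(k+1) − s_k = (-9*k**4 - 90*k**3 - 209*k**2 - 148*k - 24)/(k**2 + 11*k + 30)
(s_(k+1) − s_k) − t_k = 18*(k**3 + 9*k**2 + 8*k + 2)/(k**2 + 11*k + 30)

Invalid: residual 18*(k**3 + 9*k**2 + 8*k + 2)/(k**2 + 11*k + 30) ≠ 0.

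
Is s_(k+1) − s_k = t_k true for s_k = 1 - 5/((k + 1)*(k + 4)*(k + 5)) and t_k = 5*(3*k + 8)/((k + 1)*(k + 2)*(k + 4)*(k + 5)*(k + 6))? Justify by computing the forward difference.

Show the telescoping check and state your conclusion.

valid (s_(k+1) − s_k reduces to t_k)

s_(k+1) = 1 - 5/((k + 2)*(k + 5)*(k + 6))
s_(k+1) − s_k = 5*(3*k + 8)/(k**5 + 18*k**4 + 121*k**3 + 372*k**2 + 508*k + 240)
(s_(k+1) − s_k) − t_k = 0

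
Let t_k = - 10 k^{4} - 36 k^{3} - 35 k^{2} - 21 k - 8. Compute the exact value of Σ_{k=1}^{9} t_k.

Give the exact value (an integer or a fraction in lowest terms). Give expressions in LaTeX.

Σ = -237222

r(k) = (10*k**4 + 76*k**3 + 203*k**2 + 239*k + 110)/(10*k**4 + 36*k**3 + 35*k**2 + 21*k + 8) after simplifying.
Normal form (A,B,C) = (1, 1, k**4 + 18*k**3/5 + 7*k**2/2 + 21*k/10 + 4/5).
Set up (1)·f(k+1) − (1)·f(k) − (k**4 + 18*k**3/5 + 7*k**2/2 + 21*k/10 + 4/5) = 0.
Degrees (0,0,4) ⇒ d ≤ 5.
Coefficient equations give f(k) = k*(2*k**4 + 4*k**3 - 3*k**2 + 2*k + 3)/10.
R(k) = B(k−1)·f(k)/C(k) = k*(2*k**4 + 4*k**3 - 3*k**2 + 2*k + 3)/(10*k**4 + 36*k**3 + 35*k**2 + 21*k + 8); s_k = R·t_k = k*(-2*k**4 - 4*k**3 + 3*k**2 - 2*k - 3).
Δs = -10*k**4 - 36*k**3 - 35*k**2 - 21*k - 8, as required.
Evaluate s at k=10 and k=1: -237230 and -8; difference -237222.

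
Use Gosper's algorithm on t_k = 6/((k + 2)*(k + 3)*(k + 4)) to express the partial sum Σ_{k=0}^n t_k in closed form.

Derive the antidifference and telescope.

S(n) = (n**2 + 7*n + 6)/(2*(n**2 + 7*n + 12))

Compute t_(k+1)/t_k: get (k + 2)/(k + 5).
So A=k + 2 and B=k + 5, with C=1.
Need (k + 2)·f(k+1) − (k + 4)·f(k) = 1.
deg f ≤ 2 (via 1,1,0).
Solve for f: f(k) = k*(k + 5)/12 (degree 2 ≤ 2).
Then R = B(k−1)f/C = k*(k + 4)*(k + 5)/12, so s_k = R(k)·t_k = k*(k + 5)/(2*(k + 2)*(k + 3)).
Verify: 6/(k**3 + 9*k**2 + 26*k + 24) matches t_k.
Evaluate: s_(n+1) = (n**2 + 7*n + 6)/(2*(n**2 + 7*n + 12)); subtract s_(0) = 0 ⇒ S(n) = (n**2 + 7*n + 6)/(2*(n**2 + 7*n + 12)).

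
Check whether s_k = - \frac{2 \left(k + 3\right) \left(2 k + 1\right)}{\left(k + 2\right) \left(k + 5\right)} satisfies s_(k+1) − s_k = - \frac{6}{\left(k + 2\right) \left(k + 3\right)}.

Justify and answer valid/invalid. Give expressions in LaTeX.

Invalid: residual \frac{8 \left(- k^{2} - 2 k + 6\right)}{k^{4} + 16 k^{3} + 91 k^{2} + 216 k + 180} ≠ 0.

s_(k+1) = -2*(k + 4)*(2*k + 3)/((k + 3)*(k + 6))
s_(k+1) − s_k = 2*(-7*k**2 - 41*k - 66)/(k**4 + 16*k**3 + 91*k**2 + 216*k + 180)
(s_(k+1) − s_k) − t_k = 8*(-k**2 - 2*k + 6)/(k**4 + 16*k**3 + 91*k**2 + 216*k + 180)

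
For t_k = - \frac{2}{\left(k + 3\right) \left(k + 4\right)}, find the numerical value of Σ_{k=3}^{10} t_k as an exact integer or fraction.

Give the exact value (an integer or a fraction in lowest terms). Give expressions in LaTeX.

Σ = -4/21

Ratio r(k) = (k + 3)/(k + 5).
Factor: A=k + 3; B=k + 5; C=1.
Key eq: (k + 3)·f(k+1) = (k + 4)·f(k) + (1).
Bound: deg f ≤ 1.
Match coefficients ⇒ f(k) = k/3.
So s_k = (B(k−1)f/C)·t_k = (k*(k + 4)/3)·t_k = -2*k/(3*k + 9).
Verify: -2/(k**2 + 7*k + 12) matches t_k.
Telescoping: Σ = s_(11) − s_(3) = -11/21 − (-1/3) = -4/21.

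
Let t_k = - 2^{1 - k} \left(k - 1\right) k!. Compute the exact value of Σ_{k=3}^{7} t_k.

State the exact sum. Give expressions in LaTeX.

r(k) = k*(k + 1)/(2*(k - 1)) after simplifying.
Normal form (A,B,C) = (k/2 + 1/2, 1, k - 1).
f must satisfy (k/2 + 1/2)·f(k+1) − (1)·f(k) = k - 1.
deg f ≤ 0 (via 1,0,1).
Solve for f: f(k) = 2 (degree 0 ≤ 0).
Certificate R = B(k−1)f/C = 2/(k - 1) gives s_k = -2**(2 - k)*factorial(k).
s_(k+1) − s_k = -2**(1 - k)*(k - 1)*factorial(k) = t_k.
Σ_(k=3)^(7) t_k = s_(8) − s_(3) = -630 − (-3) = -627.

Σ = -627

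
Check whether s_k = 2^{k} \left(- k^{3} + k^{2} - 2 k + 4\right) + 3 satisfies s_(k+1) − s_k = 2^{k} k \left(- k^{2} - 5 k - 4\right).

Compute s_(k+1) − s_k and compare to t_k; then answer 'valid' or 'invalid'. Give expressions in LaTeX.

s_(k+1) = 2**(k + 1)*(-2*k - (k + 1)**3 + (k + 1)**2 + 2) + 3
s_(k+1) − s_k = 2**k*k*(-k**2 - 5*k - 4)
(s_(k+1) − s_k) − t_k = 0

valid; difference matches t_k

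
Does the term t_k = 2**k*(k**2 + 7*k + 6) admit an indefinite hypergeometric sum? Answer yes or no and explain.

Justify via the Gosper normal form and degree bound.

Yes. s_k = 2**k*(k**2 + 3*k - 2).

Compute t_(k+1)/t_k: get 2*(k**2 + 9*k + 14)/(k**2 + 7*k + 6).
Take A(k)=2, B(k)=1, C(k)=k**2 + 7*k + 6.
Set up (2)·f(k+1) − (1)·f(k) − (k**2 + 7*k + 6) = 0.
deg f ≤ 2 (via 0,0,2).
Solving with deg f ≤ 2: f(k) = k**2 + 3*k - 2.
So s_k = (B(k−1)f/C)·t_k = ((k**2 + 3*k - 2)/((k + 1)*(k + 6)))·t_k = 2**k*(k**2 + 3*k - 2).
Check: Δs_k = 2**k*(k**2 + 7*k + 6). ✓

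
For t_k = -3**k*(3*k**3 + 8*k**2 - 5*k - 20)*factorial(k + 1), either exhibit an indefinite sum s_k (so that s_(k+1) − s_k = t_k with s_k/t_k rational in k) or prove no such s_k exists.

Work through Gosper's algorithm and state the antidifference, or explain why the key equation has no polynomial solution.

t_(k+1)/t_k = 3*(3*k**4 + 23*k**3 + 54*k**2 + 26*k - 28)/(3*k**3 + 8*k**2 - 5*k - 20).
A = 3*k + 6, B = 1, C = k**3 + 8*k**2/3 - 5*k/3 - 20/3.
Need (3*k + 6)·f(k+1) − (1)·f(k) = k**3 + 8*k**2/3 - 5*k/3 - 20/3.
From deg A=1, deg B=0, deg C=3: d=2.
Solve for f: f(k) = (k**2 - k - 4)/3 (degree 2 ≤ 2).
R(k) = B(k−1)·f(k)/C(k) = (k**2 - k - 4)/(3*k**3 + 8*k**2 - 5*k - 20); s_k = R·t_k = 3**k*(-k**2 + k + 4)*factorial(k + 1).
Check: Δs_k = -3**k*(3*k**3 + 8*k**2 - 5*k - 20)*factorial(k + 1). ✓

s_k = 3**k*(-k**2 + k + 4)*factorial(k + 1)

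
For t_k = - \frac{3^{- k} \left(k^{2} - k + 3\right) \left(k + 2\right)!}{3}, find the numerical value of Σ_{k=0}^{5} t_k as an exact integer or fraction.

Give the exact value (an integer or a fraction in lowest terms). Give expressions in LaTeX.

Ratio r(k) = (k + 3)*(-k + (k + 1)**2 + 2)/(3*(k**2 - k + 3)).
Gosper form: A/B · C(k+1)/C(k) with A=k/3 + 1, B=1, C=k**2 - k + 3.
Solve (k/3 + 1)·f(k+1) − (1)·f(k) = k**2 - k + 3.
deg f ≤ 1 (via 1,0,2).
Solve for f: f(k) = 3*(k - 2) (degree 1 ≤ 1).
So s_k = (B(k−1)f/C)·t_k = (3*(k - 2)/(k**2 - k + 3))·t_k = -(k - 2)*factorial(k + 2)/3**k.
s_(k+1) − s_k = -(k**2 - k + 3)*factorial(k + 2)/(3*3**k) = t_k.
Σ_(k=0)^(5) t_k = s_(6) − s_(0) = -17920/81 − (4) = -18244/81.

Σ = -18244/81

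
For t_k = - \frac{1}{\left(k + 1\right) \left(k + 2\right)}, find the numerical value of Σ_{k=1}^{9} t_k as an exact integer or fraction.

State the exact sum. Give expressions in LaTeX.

Σ = -9/22

Ratio r(k) = (k + 1)/(k + 3).
Normal form (A,B,C) = (k + 1, k + 3, 1).
Solve (k + 1)·f(k+1) − (k + 2)·f(k) = 1.
d = 1 from the (1,1,0) case.
A polynomial solution: f(k) = k.
Get s_k = R·t_k = -k/(k + 1) with R(k) = B(k−1)f(k)/C(k) = k*(k + 2).
Δs = -1/(k**2 + 3*k + 2), as required.
Evaluate s at k=10 and k=1: -10/11 and -1/2; difference -9/22.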